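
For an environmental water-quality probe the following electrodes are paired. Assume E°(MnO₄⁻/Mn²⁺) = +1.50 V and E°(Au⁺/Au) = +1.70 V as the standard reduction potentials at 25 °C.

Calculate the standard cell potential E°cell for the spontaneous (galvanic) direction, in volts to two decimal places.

+0.20 V

The Au⁺/Au couple has the higher reduction potential, so it is the cathode; MnO₄⁻/Mn²⁺ is oxidised at the anode.
E°cell = E°(cathode) − E°(anode) = (+1.70) − (+1.50) = +0.20 V.
Since E°cell > 0, the reaction is spontaneous under standard conditions.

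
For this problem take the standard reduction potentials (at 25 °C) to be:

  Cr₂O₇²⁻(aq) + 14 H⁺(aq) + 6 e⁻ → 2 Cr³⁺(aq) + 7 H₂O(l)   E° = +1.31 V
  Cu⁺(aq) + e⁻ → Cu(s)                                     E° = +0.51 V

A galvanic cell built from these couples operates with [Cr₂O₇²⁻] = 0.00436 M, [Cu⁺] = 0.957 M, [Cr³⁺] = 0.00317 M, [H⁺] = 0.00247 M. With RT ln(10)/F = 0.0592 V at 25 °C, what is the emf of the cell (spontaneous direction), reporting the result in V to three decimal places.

+0.467 V

Cr₂O₇²⁻/Cr³⁺ is the cathode (higher E°), Cu⁺/Cu the anode: E°cell = +1.31 − (+0.51) = +0.80 V, n = 6.
Overall: Cr₂O₇²⁻(aq) + 14 H⁺(aq) + 6 Cu(s) → 2 Cr³⁺(aq) + 7 H₂O(l) + 6 Cu⁺(aq)
Q = [Cr³⁺]^2·[Cu⁺]^6 / ([Cr₂O₇²⁻]·[H⁺]^14); log Q = 33.750.
E = E° − (0.0592/n) log Q = +0.80 − (0.0592/6)(33.750) = +0.467 V.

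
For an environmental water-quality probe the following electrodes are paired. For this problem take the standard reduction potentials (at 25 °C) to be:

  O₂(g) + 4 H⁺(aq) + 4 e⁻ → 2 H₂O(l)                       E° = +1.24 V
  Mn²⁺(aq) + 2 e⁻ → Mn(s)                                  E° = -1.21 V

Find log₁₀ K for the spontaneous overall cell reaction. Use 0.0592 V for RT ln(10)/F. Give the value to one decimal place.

Cathode: O₂/H₂O; anode: Mn²⁺/Mn. E°cell = +2.45 V, n = 4.
log K = nE°cell / 0.0592 = (4)(+2.45) / 0.0592 = 165.5.

165.5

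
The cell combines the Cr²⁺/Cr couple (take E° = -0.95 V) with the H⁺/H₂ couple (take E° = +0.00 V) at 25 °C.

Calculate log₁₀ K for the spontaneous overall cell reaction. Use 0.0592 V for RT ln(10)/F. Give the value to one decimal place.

Cathode: H⁺/H₂; anode: Cr²⁺/Cr. E°cell = +0.95 V, n = 2.
log K = nE°cell / 0.0592 = (2)(+0.95) / 0.0592 = 32.1.

32.1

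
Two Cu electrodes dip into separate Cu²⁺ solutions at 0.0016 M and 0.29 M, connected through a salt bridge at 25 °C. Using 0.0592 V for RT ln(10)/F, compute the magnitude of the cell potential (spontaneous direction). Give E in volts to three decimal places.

For a concentration cell E°cell = 0. The 0.29 M side is the cathode (reduction is favoured where [Cu²⁺] is higher).
With n = 2, E = −(0.0592/2) log([Cu²⁺]ₐₙ/[Cu²⁺]꜀ₐₜ) = −(0.0592/2) log(0.0016/0.29) = −(0.0592/2)(-2.258) = +0.067 V.

+0.067 V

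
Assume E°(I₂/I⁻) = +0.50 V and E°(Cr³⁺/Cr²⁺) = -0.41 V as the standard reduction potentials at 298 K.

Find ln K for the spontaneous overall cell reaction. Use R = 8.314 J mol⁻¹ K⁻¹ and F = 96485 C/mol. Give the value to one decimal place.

70.9

Cathode: I₂/I⁻; anode: Cr³⁺/Cr²⁺. E°cell = (+0.50) − (-0.41) = +0.91 V, with n = 2.
ΔG° = −nFE° = −RT ln K, so ln K = nFE°/(RT) = (2)(96485)(+0.91) / ((8.314)(298)) = 70.877.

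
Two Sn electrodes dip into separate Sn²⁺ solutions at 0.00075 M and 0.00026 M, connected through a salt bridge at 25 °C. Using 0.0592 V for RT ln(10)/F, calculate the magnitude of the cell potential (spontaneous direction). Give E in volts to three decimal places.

+0.014 V

For a concentration cell E°cell = 0. The 0.00075 M side is the cathode (reduction is favoured where [Sn²⁺] is higher).
With n = 2, E = −(0.0592/2) log([Sn²⁺]ₐₙ/[Sn²⁺]꜀ₐₜ) = −(0.0592/2) log(0.00026/0.00075) = −(0.0592/2)(-0.460) = +0.014 V.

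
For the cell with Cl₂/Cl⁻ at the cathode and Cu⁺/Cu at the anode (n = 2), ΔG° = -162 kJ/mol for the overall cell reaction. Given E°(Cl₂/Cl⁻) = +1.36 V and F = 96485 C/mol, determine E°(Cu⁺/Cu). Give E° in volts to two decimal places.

+0.52 V

E°cell = −ΔG°/(nF) = −(-162×10³)/((2)(96485)) = +0.840 V.
Since Cl₂/Cl⁻ is the cathode and Cu⁺/Cu the anode, E°cell = E°(Cl₂/Cl⁻) − E°(Cu⁺/Cu).
So E°(Cu⁺/Cu) = E°(Cl₂/Cl⁻) − E°cell = (+1.36) − (+0.840) = +0.52 V.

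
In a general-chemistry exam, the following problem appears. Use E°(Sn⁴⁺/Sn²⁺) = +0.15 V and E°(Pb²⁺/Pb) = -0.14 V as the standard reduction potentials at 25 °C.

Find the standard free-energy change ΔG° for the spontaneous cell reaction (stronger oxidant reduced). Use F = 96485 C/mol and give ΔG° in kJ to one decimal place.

Sn⁴⁺/Sn²⁺ (E° = +0.15 V) is the cathode; Pb²⁺/Pb (E° = -0.14 V) is the anode, so E°cell = +0.29 V.
Balancing electrons gives n = 2 (lcm of 2 and 2).
ΔG° = −nFE° = −(2)(96485)(+0.29) = -55,961 J = -56.0 kJ.

-56.0 kJ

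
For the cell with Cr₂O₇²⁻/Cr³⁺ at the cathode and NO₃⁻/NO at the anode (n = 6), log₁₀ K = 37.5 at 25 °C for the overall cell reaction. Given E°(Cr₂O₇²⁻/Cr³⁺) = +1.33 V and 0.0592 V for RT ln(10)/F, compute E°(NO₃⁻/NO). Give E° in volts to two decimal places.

+0.96 V

E°cell = (0.0592/n)·log K = (0.0592/6)(37.5) = +0.370 V.
Since Cr₂O₇²⁻/Cr³⁺ is the cathode and NO₃⁻/NO the anode, E°cell = E°(Cr₂O₇²⁻/Cr³⁺) − E°(NO₃⁻/NO).
So E°(NO₃⁻/NO) = E°(Cr₂O₇²⁻/Cr³⁺) − E°cell = (+1.33) − (+0.370) = +0.96 V.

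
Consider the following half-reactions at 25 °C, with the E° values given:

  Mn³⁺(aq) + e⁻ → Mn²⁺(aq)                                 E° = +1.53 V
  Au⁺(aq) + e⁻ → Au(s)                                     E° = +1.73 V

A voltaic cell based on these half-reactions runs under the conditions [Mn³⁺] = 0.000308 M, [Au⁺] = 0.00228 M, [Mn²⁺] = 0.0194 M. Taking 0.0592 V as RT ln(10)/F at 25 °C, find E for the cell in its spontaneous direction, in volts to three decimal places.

Au⁺/Au is the cathode (higher E°), Mn³⁺/Mn²⁺ the anode: E°cell = +1.73 − (+1.53) = +0.20 V, n = 1.
Overall: Au⁺(aq) + Mn²⁺(aq) → Au(s) + Mn³⁺(aq)
Q = [Mn³⁺] / ([Au⁺]·[Mn²⁺]); log Q = 0.843.
E = E° − (0.0592/n) log Q = +0.20 − (0.0592/1)(0.843) = +0.150 V.

+0.150 V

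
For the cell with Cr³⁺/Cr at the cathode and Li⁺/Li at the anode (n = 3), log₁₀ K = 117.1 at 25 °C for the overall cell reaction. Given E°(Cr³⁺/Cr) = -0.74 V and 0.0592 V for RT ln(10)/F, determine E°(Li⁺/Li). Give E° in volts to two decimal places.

E°cell = (0.0592/n)·log K = (0.0592/3)(117.1) = +2.311 V.
Since Cr³⁺/Cr is the cathode and Li⁺/Li the anode, E°cell = E°(Cr³⁺/Cr) − E°(Li⁺/Li).
So E°(Li⁺/Li) = E°(Cr³⁺/Cr) − E°cell = (-0.74) − (+2.311) = -3.05 V.

-3.05 V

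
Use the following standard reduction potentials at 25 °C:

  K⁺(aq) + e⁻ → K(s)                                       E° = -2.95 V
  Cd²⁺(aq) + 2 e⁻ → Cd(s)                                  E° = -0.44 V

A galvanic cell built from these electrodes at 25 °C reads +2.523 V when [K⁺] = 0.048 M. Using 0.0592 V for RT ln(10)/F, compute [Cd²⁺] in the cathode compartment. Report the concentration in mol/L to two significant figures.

0.0063 M

Cd²⁺/Cd is the cathode, K⁺/K the anode: E°cell = +2.51 V, n = 2.
Overall reaction: Cd²⁺(aq) + 2 K(s) → Cd(s) + 2 K⁺(aq); Q = [K⁺]^2/[Cd²⁺]^1.
From E = E° − (0.0592/n) log Q: log Q = (E° − E)·n/0.0592 = (+2.51 − (+2.523))·2/0.0592 = -0.4392.
So 1·log[Cd²⁺] = 2·log(0.048) − log Q = -2.6375 − (-0.4392) = -2.1983; [Cd²⁺] = 10^(-2.1983) ≈ 0.0063 M.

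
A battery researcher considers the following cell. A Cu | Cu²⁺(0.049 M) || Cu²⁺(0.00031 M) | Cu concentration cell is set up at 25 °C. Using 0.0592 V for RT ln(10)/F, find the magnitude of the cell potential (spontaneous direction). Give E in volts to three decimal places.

+0.065 V

For a concentration cell E°cell = 0. The 0.049 M side is the cathode (reduction is favoured where [Cu²⁺] is higher).
With n = 2, E = −(0.0592/2) log([Cu²⁺]ₐₙ/[Cu²⁺]꜀ₐₜ) = −(0.0592/2) log(0.00031/0.049) = −(0.0592/2)(-2.199) = +0.065 V.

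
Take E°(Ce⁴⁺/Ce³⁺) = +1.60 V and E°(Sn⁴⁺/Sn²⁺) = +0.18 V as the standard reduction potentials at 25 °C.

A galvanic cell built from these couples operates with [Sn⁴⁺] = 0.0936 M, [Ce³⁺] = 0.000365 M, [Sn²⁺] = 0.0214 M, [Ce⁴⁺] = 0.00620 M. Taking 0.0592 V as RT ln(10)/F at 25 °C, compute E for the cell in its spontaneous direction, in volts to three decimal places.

+1.474 V

Ce⁴⁺/Ce³⁺ is the cathode (higher E°), Sn⁴⁺/Sn²⁺ the anode: E°cell = +1.60 − (+0.18) = +1.42 V, n = 2.
Overall: 2 Ce⁴⁺(aq) + Sn²⁺(aq) → 2 Ce³⁺(aq) + Sn⁴⁺(aq)
Q = [Ce³⁺]^2·[Sn⁴⁺] / ([Ce⁴⁺]^2·[Sn²⁺]); log Q = -1.819.
E = E° − (0.0592/n) log Q = +1.42 − (0.0592/2)(-1.819) = +1.474 V.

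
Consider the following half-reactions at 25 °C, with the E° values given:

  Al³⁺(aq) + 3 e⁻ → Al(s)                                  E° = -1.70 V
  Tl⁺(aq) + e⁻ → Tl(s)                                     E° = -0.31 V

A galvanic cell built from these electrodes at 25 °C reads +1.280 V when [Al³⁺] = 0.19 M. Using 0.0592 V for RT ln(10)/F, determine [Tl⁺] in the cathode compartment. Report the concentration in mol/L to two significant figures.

Tl⁺/Tl is the cathode, Al³⁺/Al the anode: E°cell = +1.39 V, n = 3.
Overall reaction: 3 Tl⁺(aq) + Al(s) → 3 Tl(s) + Al³⁺(aq); Q = [Al³⁺]^1/[Tl⁺]^3.
From E = E° − (0.0592/n) log Q: log Q = (E° − E)·n/0.0592 = (+1.39 − (+1.280))·3/0.0592 = 5.5743.
So 3·log[Tl⁺] = 1·log(0.19) − log Q = -0.7212 − (5.5743) = -6.2955; log[Tl⁺] = -6.2955 / 3 = -2.0985; [Tl⁺] = 10^(-2.0985) ≈ 0.0080 M.

0.0080 M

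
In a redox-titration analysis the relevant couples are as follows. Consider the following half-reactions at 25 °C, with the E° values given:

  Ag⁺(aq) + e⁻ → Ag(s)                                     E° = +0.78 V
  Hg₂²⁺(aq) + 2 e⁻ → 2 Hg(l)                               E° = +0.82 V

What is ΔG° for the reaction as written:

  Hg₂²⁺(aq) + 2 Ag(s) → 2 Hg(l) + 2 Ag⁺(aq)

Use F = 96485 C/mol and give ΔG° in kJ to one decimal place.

-7.7 kJ

As written, Hg₂²⁺/Hg is reduced (cathode) and Ag⁺/Ag is oxidised (anode), so E°cell = (+0.82) − (+0.78) = +0.04 V.
Balancing electrons gives n = 2.
ΔG° = −nFE° = −(2)(96485)(+0.04) = -7,719 J = -7.7 kJ.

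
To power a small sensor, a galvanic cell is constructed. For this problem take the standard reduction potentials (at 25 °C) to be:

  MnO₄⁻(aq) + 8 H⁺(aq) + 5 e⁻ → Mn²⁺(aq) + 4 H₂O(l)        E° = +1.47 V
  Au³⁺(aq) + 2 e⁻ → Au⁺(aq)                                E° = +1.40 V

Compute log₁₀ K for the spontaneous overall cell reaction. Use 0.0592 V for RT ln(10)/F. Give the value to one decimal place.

Cathode: MnO₄⁻/Mn²⁺; anode: Au³⁺/Au⁺. E°cell = +0.07 V, n = 10.
log K = nE°cell / 0.0592 = (10)(+0.07) / 0.0592 = 11.8.

11.8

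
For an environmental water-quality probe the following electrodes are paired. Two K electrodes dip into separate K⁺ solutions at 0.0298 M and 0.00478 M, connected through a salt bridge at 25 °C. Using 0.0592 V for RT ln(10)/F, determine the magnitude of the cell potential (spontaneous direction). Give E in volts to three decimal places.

For a concentration cell E°cell = 0. The 0.0298 M side is the cathode (reduction is favoured where [K⁺] is higher).
With n = 1, E = −(0.0592/1) log([K⁺]ₐₙ/[K⁺]꜀ₐₜ) = −(0.0592/1) log(0.00478/0.0298) = −(0.0592/1)(-0.795) = +0.047 V.

+0.047 V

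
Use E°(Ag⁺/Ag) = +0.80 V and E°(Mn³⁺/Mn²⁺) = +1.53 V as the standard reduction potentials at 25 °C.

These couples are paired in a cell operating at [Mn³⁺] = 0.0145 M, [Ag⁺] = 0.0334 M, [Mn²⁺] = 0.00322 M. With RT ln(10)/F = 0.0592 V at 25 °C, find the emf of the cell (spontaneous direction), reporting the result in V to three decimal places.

+0.856 V

Mn³⁺/Mn²⁺ is the cathode (higher E°), Ag⁺/Ag the anode: E°cell = +1.53 − (+0.80) = +0.73 V, n = 1.
Overall: Mn³⁺(aq) + Ag(s) → Mn²⁺(aq) + Ag⁺(aq)
Q = [Mn²⁺]·[Ag⁺] / ([Mn³⁺]); log Q = -2.130.
E = E° − (0.0592/n) log Q = +0.73 − (0.0592/1)(-2.130) = +0.856 V.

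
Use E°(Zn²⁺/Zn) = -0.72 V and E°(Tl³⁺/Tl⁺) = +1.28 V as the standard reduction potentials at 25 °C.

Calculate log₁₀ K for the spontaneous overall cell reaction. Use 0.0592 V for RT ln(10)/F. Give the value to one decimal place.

Cathode: Tl³⁺/Tl⁺; anode: Zn²⁺/Zn. E°cell = +2.00 V, n = 2.
log K = nE°cell / 0.0592 = (2)(+2.00) / 0.0592 = 67.6.

67.6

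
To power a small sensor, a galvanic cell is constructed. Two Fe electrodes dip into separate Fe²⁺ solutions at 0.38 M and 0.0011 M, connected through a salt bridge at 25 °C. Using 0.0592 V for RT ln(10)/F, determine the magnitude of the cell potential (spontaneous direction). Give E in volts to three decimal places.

For a concentration cell E°cell = 0. The 0.38 M side is the cathode (reduction is favoured where [Fe²⁺] is higher).
With n = 2, E = −(0.0592/2) log([Fe²⁺]ₐₙ/[Fe²⁺]꜀ₐₜ) = −(0.0592/2) log(0.0011/0.38) = −(0.0592/2)(-2.538) = +0.075 V.

+0.075 V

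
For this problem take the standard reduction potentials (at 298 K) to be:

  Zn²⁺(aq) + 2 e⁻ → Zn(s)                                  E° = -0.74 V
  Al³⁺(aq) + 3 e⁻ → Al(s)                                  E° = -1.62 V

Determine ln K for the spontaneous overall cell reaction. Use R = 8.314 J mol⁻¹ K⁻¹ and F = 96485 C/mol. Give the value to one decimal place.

Cathode: Zn²⁺/Zn; anode: Al³⁺/Al. E°cell = (-0.74) − (-1.62) = +0.88 V, with n = 6.
ΔG° = −nFE° = −RT ln K, so ln K = nFE°/(RT) = (6)(96485)(+0.88) / ((8.314)(298)) = 205.621.

205.6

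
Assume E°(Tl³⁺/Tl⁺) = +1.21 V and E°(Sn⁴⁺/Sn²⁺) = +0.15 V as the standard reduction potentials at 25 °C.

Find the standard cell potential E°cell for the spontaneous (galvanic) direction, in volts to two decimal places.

+1.06 V

The Tl³⁺/Tl⁺ couple has the higher reduction potential, so it is the cathode; Sn⁴⁺/Sn²⁺ is oxidised at the anode.
E°cell = E°(cathode) − E°(anode) = (+1.21) − (+0.15) = +1.06 V.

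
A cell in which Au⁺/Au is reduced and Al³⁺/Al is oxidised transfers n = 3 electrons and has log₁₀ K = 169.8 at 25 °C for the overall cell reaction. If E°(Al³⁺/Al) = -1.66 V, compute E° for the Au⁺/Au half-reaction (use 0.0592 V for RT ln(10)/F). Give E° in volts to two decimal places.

+1.69 V

E°cell = (0.0592/n)·log K = (0.0592/3)(169.8) = +3.351 V.
Since Au⁺/Au is the cathode and Al³⁺/Al the anode, E°cell = E°(Au⁺/Au) − E°(Al³⁺/Al).
So E°(Au⁺/Au) = E°cell + E°(Al³⁺/Al) = +3.351 + (-1.66) = +1.69 V.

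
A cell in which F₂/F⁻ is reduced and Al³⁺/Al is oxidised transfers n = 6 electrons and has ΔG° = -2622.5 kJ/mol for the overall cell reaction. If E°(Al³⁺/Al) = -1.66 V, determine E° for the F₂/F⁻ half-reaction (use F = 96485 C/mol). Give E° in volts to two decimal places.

+2.87 V

E°cell = −ΔG°/(nF) = −(-2622.5×10³)/((6)(96485)) = +4.530 V.
Since F₂/F⁻ is the cathode and Al³⁺/Al the anode, E°cell = E°(F₂/F⁻) − E°(Al³⁺/Al).
So E°(F₂/F⁻) = E°cell + E°(Al³⁺/Al) = +4.530 + (-1.66) = +2.87 V.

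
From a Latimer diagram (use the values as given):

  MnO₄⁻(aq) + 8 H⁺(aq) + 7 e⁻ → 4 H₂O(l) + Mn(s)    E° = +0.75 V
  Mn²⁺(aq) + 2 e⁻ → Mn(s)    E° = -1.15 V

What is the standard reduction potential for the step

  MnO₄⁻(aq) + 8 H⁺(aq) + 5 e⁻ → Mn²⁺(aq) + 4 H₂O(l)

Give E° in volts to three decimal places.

Sequential free energies add, so n₃E°₃ = n₁E°₁ + n₂E°₂.
With n₃ = 7, and the known step contributing 2×(-1.15) V, the unknown satisfies 5·E° = 7×(+0.75) − 2×(-1.15) = +7.550.
E° = +7.550 / 5 = +1.510 V.

+1.510 V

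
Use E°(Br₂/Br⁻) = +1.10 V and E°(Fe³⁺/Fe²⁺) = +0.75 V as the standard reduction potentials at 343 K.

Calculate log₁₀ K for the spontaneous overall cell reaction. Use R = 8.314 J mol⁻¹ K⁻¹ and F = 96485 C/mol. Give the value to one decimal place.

Cathode: Br₂/Br⁻; anode: Fe³⁺/Fe²⁺. E°cell = (+1.10) − (+0.75) = +0.35 V, with n = 2.
ΔG° = −nFE° = −RT ln K, so ln K = nFE°/(RT) = (2)(96485)(+0.35) / ((8.314)(343)) = 23.684.
log₁₀ K = 23.684 / ln 10 = 10.3.

10.3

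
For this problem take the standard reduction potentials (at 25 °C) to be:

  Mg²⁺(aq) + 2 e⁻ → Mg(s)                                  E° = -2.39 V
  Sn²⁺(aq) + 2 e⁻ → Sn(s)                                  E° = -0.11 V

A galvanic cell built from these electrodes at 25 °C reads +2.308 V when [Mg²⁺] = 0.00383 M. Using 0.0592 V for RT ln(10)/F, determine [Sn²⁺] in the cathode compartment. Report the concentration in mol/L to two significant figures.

Sn²⁺/Sn is the cathode, Mg²⁺/Mg the anode: E°cell = +2.28 V, n = 2.
Overall reaction: Sn²⁺(aq) + Mg(s) → Sn(s) + Mg²⁺(aq); Q = [Mg²⁺]^1/[Sn²⁺]^1.
From E = E° − (0.0592/n) log Q: log Q = (E° − E)·n/0.0592 = (+2.28 − (+2.308))·2/0.0592 = -0.9459.
So 1·log[Sn²⁺] = 1·log(0.00383) − log Q = -2.4168 − (-0.9459) = -1.4709; [Sn²⁺] = 10^(-1.4709) ≈ 0.034 M.

0.034 M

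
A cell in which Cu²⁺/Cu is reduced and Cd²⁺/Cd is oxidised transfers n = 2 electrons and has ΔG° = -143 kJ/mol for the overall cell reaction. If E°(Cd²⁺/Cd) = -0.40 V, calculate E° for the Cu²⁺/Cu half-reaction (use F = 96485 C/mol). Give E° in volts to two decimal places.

E°cell = −ΔG°/(nF) = −(-143×10³)/((2)(96485)) = +0.741 V.
Since Cu²⁺/Cu is the cathode and Cd²⁺/Cd the anode, E°cell = E°(Cu²⁺/Cu) − E°(Cd²⁺/Cd).
So E°(Cu²⁺/Cu) = E°cell + E°(Cd²⁺/Cd) = +0.741 + (-0.40) = +0.34 V.

+0.34 V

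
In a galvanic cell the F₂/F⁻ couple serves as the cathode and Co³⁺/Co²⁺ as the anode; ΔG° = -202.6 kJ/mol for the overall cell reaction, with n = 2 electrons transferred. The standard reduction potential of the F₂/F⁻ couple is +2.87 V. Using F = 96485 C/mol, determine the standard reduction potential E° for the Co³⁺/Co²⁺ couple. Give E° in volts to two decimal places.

+1.82 V

E°cell = −ΔG°/(nF) = −(-202.6×10³)/((2)(96485)) = +1.050 V.
Since F₂/F⁻ is the cathode and Co³⁺/Co²⁺ the anode, E°cell = E°(F₂/F⁻) − E°(Co³⁺/Co²⁺).
So E°(Co³⁺/Co²⁺) = E°(F₂/F⁻) − E°cell = (+2.87) − (+1.050) = +1.82 V.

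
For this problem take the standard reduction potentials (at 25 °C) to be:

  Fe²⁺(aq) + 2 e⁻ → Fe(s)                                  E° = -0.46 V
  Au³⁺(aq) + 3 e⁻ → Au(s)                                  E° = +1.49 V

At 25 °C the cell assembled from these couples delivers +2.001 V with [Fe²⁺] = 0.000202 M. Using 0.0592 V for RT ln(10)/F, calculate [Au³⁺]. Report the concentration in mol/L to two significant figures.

0.0011 M

Au³⁺/Au is the cathode, Fe²⁺/Fe the anode: E°cell = +1.95 V, n = 6.
Overall reaction: 2 Au³⁺(aq) + 3 Fe(s) → 2 Au(s) + 3 Fe²⁺(aq); Q = [Fe²⁺]^3/[Au³⁺]^2.
From E = E° − (0.0592/n) log Q: log Q = (E° − E)·n/0.0592 = (+1.95 − (+2.001))·6/0.0592 = -5.1689.
So 2·log[Au³⁺] = 3·log(0.000202) − log Q = -11.0839 − (-5.1689) = -5.9150; log[Au³⁺] = -5.9150 / 2 = -2.9575; [Au³⁺] = 10^(-2.9575) ≈ 0.0011 M.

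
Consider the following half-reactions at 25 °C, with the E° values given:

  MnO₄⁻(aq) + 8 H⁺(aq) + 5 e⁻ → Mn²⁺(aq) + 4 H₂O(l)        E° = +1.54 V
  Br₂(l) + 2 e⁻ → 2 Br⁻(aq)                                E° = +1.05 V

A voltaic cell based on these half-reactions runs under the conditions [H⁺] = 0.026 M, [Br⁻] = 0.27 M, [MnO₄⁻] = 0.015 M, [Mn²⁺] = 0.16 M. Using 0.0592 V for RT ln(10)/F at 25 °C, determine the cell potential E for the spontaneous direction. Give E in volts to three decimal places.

+0.294 V

MnO₄⁻/Mn²⁺ is the cathode (higher E°), Br₂/Br⁻ the anode: E°cell = +1.54 − (+1.05) = +0.49 V, n = 10.
Overall: 2 MnO₄⁻(aq) + 16 H⁺(aq) + 10 Br⁻(aq) → 2 Mn²⁺(aq) + 8 H₂O(l) + 5 Br₂(l)
Q = [Mn²⁺]^2 / ([MnO₄⁻]^2·[H⁺]^16·[Br⁻]^10); log Q = 33.103.
E = E° − (0.0592/n) log Q = +0.49 − (0.0592/10)(33.103) = +0.294 V.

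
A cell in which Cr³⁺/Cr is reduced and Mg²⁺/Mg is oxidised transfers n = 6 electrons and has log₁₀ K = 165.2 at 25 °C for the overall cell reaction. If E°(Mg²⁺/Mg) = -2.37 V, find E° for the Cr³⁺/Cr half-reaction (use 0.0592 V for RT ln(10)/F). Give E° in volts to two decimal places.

E°cell = (0.0592/n)·log K = (0.0592/6)(165.2) = +1.630 V.
Since Cr³⁺/Cr is the cathode and Mg²⁺/Mg the anode, E°cell = E°(Cr³⁺/Cr) − E°(Mg²⁺/Mg).
So E°(Cr³⁺/Cr) = E°cell + E°(Mg²⁺/Mg) = +1.630 + (-2.37) = -0.74 V.

-0.74 V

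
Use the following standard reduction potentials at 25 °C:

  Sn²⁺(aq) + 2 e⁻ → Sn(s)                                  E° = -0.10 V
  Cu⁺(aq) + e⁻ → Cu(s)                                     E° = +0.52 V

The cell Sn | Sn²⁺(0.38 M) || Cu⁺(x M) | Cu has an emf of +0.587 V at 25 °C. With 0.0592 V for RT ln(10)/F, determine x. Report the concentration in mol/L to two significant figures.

0.17 M

Cu⁺/Cu is the cathode, Sn²⁺/Sn the anode: E°cell = +0.62 V, n = 2.
Overall reaction: 2 Cu⁺(aq) + Sn(s) → 2 Cu(s) + Sn²⁺(aq); Q = [Sn²⁺]^1/[Cu⁺]^2.
From E = E° − (0.0592/n) log Q: log Q = (E° − E)·n/0.0592 = (+0.62 − (+0.587))·2/0.0592 = 1.1149.
So 2·log[Cu⁺] = 1·log(0.38) − log Q = -0.4202 − (1.1149) = -1.5351; log[Cu⁺] = -1.5351 / 2 = -0.7675; [Cu⁺] = 10^(-0.7675) ≈ 0.17 M.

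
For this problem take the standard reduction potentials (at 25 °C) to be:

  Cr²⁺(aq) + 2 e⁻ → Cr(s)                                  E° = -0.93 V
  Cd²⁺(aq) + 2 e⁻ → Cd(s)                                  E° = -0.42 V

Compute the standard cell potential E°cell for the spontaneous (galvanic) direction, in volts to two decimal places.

+0.51 V

The Cd²⁺/Cd couple has the higher reduction potential, so it is the cathode; Cr²⁺/Cr is oxidised at the anode.
E°cell = E°(cathode) − E°(anode) = (-0.42) − (-0.93) = +0.51 V.
Since E°cell > 0, the reaction is spontaneous under standard conditions.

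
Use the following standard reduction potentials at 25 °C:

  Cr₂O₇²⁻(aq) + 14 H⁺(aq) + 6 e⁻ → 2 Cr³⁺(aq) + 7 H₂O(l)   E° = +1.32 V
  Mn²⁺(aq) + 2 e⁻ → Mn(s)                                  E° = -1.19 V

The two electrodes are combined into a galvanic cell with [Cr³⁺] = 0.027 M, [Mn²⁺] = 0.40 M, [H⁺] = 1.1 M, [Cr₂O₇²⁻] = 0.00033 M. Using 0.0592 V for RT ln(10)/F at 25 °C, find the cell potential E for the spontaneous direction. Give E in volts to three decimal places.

Cr₂O₇²⁻/Cr³⁺ is the cathode (higher E°), Mn²⁺/Mn the anode: E°cell = +1.32 − (-1.19) = +2.51 V, n = 6.
Overall: Cr₂O₇²⁻(aq) + 14 H⁺(aq) + 3 Mn(s) → 2 Cr³⁺(aq) + 7 H₂O(l) + 3 Mn²⁺(aq)
Q = [Cr³⁺]^2·[Mn²⁺]^3 / ([Cr₂O₇²⁻]·[H⁺]^14); log Q = -1.429.
E = E° − (0.0592/n) log Q = +2.51 − (0.0592/6)(-1.429) = +2.524 V.

+2.524 V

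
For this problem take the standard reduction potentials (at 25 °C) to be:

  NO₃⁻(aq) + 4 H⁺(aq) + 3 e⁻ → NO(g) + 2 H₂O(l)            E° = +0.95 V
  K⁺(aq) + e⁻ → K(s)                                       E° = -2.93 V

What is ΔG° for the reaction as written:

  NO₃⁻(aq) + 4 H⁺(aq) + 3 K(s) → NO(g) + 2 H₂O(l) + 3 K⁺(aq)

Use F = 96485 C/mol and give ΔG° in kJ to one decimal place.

-1123.1 kJ

As written, NO₃⁻/NO is reduced (cathode) and K⁺/K is oxidised (anode), so E°cell = (+0.95) − (-2.93) = +3.88 V.
Balancing electrons gives n = 3.
ΔG° = −nFE° = −(3)(96485)(+3.88) = -1,123,085 J = -1123.1 kJ.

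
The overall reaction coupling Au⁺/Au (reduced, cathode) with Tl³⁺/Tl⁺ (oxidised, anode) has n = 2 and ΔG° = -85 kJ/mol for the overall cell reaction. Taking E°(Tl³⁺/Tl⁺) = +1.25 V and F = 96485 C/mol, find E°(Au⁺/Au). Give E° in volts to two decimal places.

+1.69 V

E°cell = −ΔG°/(nF) = −(-85×10³)/((2)(96485)) = +0.440 V.
Since Au⁺/Au is the cathode and Tl³⁺/Tl⁺ the anode, E°cell = E°(Au⁺/Au) − E°(Tl³⁺/Tl⁺).
So E°(Au⁺/Au) = E°cell + E°(Tl³⁺/Tl⁺) = +0.440 + (+1.25) = +1.69 V.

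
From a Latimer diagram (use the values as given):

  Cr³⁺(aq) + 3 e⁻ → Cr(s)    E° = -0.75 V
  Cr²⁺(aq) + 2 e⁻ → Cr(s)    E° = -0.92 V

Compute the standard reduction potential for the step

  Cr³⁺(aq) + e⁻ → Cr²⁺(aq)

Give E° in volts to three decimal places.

-0.410 V

Sequential free energies add, so n₃E°₃ = n₁E°₁ + n₂E°₂.
With n₃ = 3, and the known step contributing 2×(-0.92) V, the unknown satisfies 1·E° = 3×(-0.75) − 2×(-0.92) = -0.410.
E° = -0.410 / 1 = -0.410 V.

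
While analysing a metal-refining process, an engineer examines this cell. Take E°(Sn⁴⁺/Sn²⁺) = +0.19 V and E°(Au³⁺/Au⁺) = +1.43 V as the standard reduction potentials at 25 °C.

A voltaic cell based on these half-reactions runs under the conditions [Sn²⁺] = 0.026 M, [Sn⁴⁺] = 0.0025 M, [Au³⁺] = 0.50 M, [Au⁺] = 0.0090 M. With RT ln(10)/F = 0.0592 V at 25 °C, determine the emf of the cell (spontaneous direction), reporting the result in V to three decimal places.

Au³⁺/Au⁺ is the cathode (higher E°), Sn⁴⁺/Sn²⁺ the anode: E°cell = +1.43 − (+0.19) = +1.24 V, n = 2.
Overall: Au³⁺(aq) + Sn²⁺(aq) → Au⁺(aq) + Sn⁴⁺(aq)
Q = [Au⁺]·[Sn⁴⁺] / ([Au³⁺]·[Sn²⁺]); log Q = -2.762.
E = E° − (0.0592/n) log Q = +1.24 − (0.0592/2)(-2.762) = +1.322 V.

+1.322 V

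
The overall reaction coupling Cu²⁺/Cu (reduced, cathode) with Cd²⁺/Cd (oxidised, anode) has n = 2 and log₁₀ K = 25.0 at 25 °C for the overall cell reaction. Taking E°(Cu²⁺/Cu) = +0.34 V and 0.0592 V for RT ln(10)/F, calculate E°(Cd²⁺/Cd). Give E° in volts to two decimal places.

E°cell = (0.0592/n)·log K = (0.0592/2)(25.0) = +0.740 V.
Since Cu²⁺/Cu is the cathode and Cd²⁺/Cd the anode, E°cell = E°(Cu²⁺/Cu) − E°(Cd²⁺/Cd).
So E°(Cd²⁺/Cd) = E°(Cu²⁺/Cu) − E°cell = (+0.34) − (+0.740) = -0.40 V.

-0.40 V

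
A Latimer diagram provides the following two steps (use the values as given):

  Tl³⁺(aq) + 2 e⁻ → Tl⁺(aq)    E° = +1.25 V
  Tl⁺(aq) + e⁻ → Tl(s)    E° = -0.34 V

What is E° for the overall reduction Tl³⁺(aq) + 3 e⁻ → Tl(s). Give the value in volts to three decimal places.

Since ΔG° = −nFE° is additive over sequential reductions, n₃E°₃ = n₁E°₁ + n₂E°₂.
E°₃ = (2×+1.25 + 1×-0.34) / 3 = (+2.160) / 3 = +0.720 V.
Simply averaging or adding the two E° values would be wrong; the electron-weighted sum is required.

+0.720 V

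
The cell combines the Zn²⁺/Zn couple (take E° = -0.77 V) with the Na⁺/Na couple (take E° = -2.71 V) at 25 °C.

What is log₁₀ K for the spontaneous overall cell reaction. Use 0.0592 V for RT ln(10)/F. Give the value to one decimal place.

Cathode: Zn²⁺/Zn; anode: Na⁺/Na. E°cell = +1.94 V, n = 2.
log K = nE°cell / 0.0592 = (2)(+1.94) / 0.0592 = 65.5.

65.5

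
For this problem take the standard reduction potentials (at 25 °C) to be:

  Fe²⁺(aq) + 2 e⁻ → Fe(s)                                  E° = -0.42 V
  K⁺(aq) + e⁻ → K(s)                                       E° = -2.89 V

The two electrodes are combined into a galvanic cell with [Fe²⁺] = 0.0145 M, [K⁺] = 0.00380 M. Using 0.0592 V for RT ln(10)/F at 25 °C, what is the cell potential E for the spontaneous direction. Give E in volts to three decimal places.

+2.559 V

Fe²⁺/Fe is the cathode (higher E°), K⁺/K the anode: E°cell = -0.42 − (-2.89) = +2.47 V, n = 2.
Overall: Fe²⁺(aq) + 2 K(s) → Fe(s) + 2 K⁺(aq)
Q = [K⁺]^2 / ([Fe²⁺]); log Q = -3.002.
E = E° − (0.0592/n) log Q = +2.47 − (0.0592/2)(-3.002) = +2.559 V.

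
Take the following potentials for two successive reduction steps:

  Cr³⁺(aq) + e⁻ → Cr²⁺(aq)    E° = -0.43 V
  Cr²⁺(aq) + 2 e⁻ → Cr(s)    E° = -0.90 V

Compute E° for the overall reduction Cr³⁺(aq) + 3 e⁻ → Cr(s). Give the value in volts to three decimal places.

Standard free energies of sequential steps add: ΔG°₃ = ΔG°₁ + ΔG°₂, so n₃E°₃ = n₁E°₁ + n₂E°₂.
E°₃ = (1×-0.43 + 2×-0.90) / 3 = (-2.230) / 3 = -0.743 V.

-0.743 V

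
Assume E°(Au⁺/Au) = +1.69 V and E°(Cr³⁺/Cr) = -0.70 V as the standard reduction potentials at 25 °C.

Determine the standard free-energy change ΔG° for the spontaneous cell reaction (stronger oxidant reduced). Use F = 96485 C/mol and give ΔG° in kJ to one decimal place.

Au⁺/Au (E° = +1.69 V) is the cathode; Cr³⁺/Cr (E° = -0.70 V) is the anode, so E°cell = +2.39 V.
Balancing electrons gives n = 3 (lcm of 1 and 3).
ΔG° = −nFE° = −(3)(96485)(+2.39) = -691,797 J = -691.8 kJ.

-691.8 kJ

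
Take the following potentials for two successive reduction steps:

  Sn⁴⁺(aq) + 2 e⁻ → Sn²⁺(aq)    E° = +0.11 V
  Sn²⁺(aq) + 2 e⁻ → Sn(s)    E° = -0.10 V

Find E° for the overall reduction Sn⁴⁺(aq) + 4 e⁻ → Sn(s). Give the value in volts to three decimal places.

Adding the free-energy changes (−nFE°) of the two steps gives −n₃FE°₃ = −n₁FE°₁ − n₂FE°₂.
E°₃ = (2×+0.11 + 2×-0.10) / 4 = (+0.020) / 4 = +0.005 V.

+0.005 V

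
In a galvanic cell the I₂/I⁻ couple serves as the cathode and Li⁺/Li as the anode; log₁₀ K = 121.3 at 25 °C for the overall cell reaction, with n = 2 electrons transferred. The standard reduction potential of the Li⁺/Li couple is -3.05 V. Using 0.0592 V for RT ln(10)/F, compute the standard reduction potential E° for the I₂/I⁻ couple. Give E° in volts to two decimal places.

E°cell = (0.0592/n)·log K = (0.0592/2)(121.3) = +3.590 V.
Since I₂/I⁻ is the cathode and Li⁺/Li the anode, E°cell = E°(I₂/I⁻) − E°(Li⁺/Li).
So E°(I₂/I⁻) = E°cell + E°(Li⁺/Li) = +3.590 + (-3.05) = +0.54 V.

+0.54 V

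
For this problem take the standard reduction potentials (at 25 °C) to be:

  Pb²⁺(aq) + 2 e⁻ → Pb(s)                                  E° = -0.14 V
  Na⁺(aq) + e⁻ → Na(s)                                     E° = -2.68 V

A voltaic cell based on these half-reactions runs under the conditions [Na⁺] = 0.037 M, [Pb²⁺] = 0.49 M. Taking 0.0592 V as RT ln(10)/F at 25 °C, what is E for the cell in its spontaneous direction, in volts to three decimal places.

+2.616 V

Pb²⁺/Pb is the cathode (higher E°), Na⁺/Na the anode: E°cell = -0.14 − (-2.68) = +2.54 V, n = 2.
Overall: Pb²⁺(aq) + 2 Na(s) → Pb(s) + 2 Na⁺(aq)
Q = [Na⁺]^2 / ([Pb²⁺]); log Q = -2.554.
E = E° − (0.0592/n) log Q = +2.54 − (0.0592/2)(-2.554) = +2.616 V.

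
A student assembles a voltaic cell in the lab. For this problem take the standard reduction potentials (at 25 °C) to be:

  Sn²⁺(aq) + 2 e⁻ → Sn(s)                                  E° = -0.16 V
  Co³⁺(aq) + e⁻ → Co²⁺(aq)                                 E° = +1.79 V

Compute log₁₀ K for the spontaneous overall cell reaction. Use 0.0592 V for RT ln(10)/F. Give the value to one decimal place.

Cathode: Co³⁺/Co²⁺; anode: Sn²⁺/Sn. E°cell = +1.95 V, n = 2.
log K = nE°cell / 0.0592 = (2)(+1.95) / 0.0592 = 65.9.

65.9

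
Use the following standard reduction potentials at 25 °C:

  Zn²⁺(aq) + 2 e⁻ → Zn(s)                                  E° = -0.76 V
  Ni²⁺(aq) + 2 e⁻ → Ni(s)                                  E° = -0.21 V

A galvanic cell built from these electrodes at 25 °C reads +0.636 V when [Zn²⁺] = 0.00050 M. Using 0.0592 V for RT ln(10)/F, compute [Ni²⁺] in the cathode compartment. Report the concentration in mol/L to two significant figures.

0.40 M

Ni²⁺/Ni is the cathode, Zn²⁺/Zn the anode: E°cell = +0.55 V, n = 2.
Overall reaction: Ni²⁺(aq) + Zn(s) → Ni(s) + Zn²⁺(aq); Q = [Zn²⁺]^1/[Ni²⁺]^1.
From E = E° − (0.0592/n) log Q: log Q = (E° − E)·n/0.0592 = (+0.55 − (+0.636))·2/0.0592 = -2.9054.
So 1·log[Ni²⁺] = 1·log(0.0005) − log Q = -3.3010 − (-2.9054) = -0.3956; [Ni²⁺] = 10^(-0.3956) ≈ 0.40 M.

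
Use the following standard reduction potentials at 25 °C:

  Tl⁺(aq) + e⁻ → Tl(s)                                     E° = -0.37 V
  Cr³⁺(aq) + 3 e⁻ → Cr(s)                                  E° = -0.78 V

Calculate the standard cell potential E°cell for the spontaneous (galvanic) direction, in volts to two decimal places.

The Tl⁺/Tl couple has the higher reduction potential, so it is the cathode; Cr³⁺/Cr is oxidised at the anode.
E°cell = E°(cathode) − E°(anode) = (-0.37) − (-0.78) = +0.41 V.

+0.41 V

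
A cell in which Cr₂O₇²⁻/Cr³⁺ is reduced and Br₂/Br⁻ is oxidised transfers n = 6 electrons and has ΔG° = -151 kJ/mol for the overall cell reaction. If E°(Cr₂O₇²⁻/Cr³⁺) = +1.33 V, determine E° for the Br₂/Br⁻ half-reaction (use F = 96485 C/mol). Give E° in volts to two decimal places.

+1.07 V

E°cell = −ΔG°/(nF) = −(-151×10³)/((6)(96485)) = +0.261 V.
Since Cr₂O₇²⁻/Cr³⁺ is the cathode and Br₂/Br⁻ the anode, E°cell = E°(Cr₂O₇²⁻/Cr³⁺) − E°(Br₂/Br⁻).
So E°(Br₂/Br⁻) = E°(Cr₂O₇²⁻/Cr³⁺) − E°cell = (+1.33) − (+0.261) = +1.07 V.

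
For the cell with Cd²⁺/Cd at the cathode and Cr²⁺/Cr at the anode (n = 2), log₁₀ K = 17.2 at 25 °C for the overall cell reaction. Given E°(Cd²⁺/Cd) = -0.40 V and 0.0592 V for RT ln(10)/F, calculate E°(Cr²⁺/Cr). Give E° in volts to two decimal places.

-0.91 V

E°cell = (0.0592/n)·log K = (0.0592/2)(17.2) = +0.509 V.
Since Cd²⁺/Cd is the cathode and Cr²⁺/Cr the anode, E°cell = E°(Cd²⁺/Cd) − E°(Cr²⁺/Cr).
So E°(Cr²⁺/Cr) = E°(Cd²⁺/Cd) − E°cell = (-0.40) − (+0.509) = -0.91 V.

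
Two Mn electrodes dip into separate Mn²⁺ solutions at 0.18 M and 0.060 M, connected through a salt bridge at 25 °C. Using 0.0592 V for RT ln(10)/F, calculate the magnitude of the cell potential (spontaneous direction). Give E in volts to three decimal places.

For a concentration cell E°cell = 0. The 0.18 M side is the cathode (reduction is favoured where [Mn²⁺] is higher).
With n = 2, E = −(0.0592/2) log([Mn²⁺]ₐₙ/[Mn²⁺]꜀ₐₜ) = −(0.0592/2) log(0.06/0.18) = −(0.0592/2)(-0.477) = +0.014 V.

+0.014 V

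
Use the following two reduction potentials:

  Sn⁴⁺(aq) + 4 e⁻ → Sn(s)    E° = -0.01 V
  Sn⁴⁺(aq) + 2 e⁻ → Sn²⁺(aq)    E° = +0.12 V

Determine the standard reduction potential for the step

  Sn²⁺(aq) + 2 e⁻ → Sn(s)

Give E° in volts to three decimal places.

Sequential free energies add, so n₃E°₃ = n₁E°₁ + n₂E°₂.
With n₃ = 4, and the known step contributing 2×(+0.12) V, the unknown satisfies 2·E° = 4×(-0.01) − 2×(+0.12) = -0.280.
E° = -0.280 / 2 = -0.140 V.

-0.140 V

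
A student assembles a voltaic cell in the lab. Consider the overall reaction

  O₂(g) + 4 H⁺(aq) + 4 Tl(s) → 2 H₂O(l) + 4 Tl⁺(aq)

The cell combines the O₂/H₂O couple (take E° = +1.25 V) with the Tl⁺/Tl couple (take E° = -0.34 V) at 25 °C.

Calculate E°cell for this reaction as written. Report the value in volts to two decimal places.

+1.59 V

The O₂/H₂O couple has the higher reduction potential, so it is the cathode; Tl⁺/Tl is oxidised at the anode.
E°cell = E°(cathode) − E°(anode) = (+1.25) − (-0.34) = +1.59 V.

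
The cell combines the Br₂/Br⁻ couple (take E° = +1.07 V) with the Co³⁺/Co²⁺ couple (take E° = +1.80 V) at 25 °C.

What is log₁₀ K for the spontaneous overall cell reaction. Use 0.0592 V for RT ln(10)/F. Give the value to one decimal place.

Cathode: Co³⁺/Co²⁺; anode: Br₂/Br⁻. E°cell = +0.73 V, n = 2.
log K = nE°cell / 0.0592 = (2)(+0.73) / 0.0592 = 24.7.

24.7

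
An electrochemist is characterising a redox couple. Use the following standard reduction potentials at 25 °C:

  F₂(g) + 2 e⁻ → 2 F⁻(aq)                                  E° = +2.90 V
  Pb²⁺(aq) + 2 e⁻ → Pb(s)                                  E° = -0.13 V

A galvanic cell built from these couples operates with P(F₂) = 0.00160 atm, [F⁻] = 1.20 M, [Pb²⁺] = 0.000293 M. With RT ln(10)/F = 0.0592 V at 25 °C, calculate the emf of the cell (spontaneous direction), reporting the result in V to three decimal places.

F₂/F⁻ is the cathode (higher E°), Pb²⁺/Pb the anode: E°cell = +2.90 − (-0.13) = +3.03 V, n = 2.
Overall: F₂(g) + Pb(s) → 2 F⁻(aq) + Pb²⁺(aq)
Q = [F⁻]^2·[Pb²⁺] / (P(F₂)); log Q = -0.579.
E = E° − (0.0592/n) log Q = +3.03 − (0.0592/2)(-0.579) = +3.047 V.

+3.047 V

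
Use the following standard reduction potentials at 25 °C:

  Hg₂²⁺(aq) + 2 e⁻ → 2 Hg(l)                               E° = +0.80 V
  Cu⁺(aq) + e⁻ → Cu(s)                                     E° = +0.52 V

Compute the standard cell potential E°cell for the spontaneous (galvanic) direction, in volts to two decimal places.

+0.28 V

The Hg₂²⁺/Hg couple has the higher reduction potential, so it is the cathode; Cu⁺/Cu is oxidised at the anode.
E°cell = E°(cathode) − E°(anode) = (+0.80) − (+0.52) = +0.28 V.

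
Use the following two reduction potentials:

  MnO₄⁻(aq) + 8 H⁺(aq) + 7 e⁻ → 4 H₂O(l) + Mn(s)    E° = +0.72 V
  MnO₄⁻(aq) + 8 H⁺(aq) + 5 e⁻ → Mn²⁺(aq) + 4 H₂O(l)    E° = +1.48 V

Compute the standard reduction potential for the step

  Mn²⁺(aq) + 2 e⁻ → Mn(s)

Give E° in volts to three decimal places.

Sequential free energies add, so n₃E°₃ = n₁E°₁ + n₂E°₂.
With n₃ = 7, and the known step contributing 5×(+1.48) V, the unknown satisfies 2·E° = 7×(+0.72) − 5×(+1.48) = -2.360.
E° = -2.360 / 2 = -1.180 V.

-1.180 V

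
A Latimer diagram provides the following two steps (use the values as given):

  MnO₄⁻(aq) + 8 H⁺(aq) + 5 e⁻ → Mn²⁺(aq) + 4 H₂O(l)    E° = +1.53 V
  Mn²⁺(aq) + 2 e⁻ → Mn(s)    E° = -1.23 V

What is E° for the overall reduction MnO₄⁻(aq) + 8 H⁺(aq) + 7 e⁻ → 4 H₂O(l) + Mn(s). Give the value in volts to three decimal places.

+0.741 V

Standard free energies of sequential steps add: ΔG°₃ = ΔG°₁ + ΔG°₂, so n₃E°₃ = n₁E°₁ + n₂E°₂.
E°₃ = (5×+1.53 + 2×-1.23) / 7 = (+5.190) / 7 = +0.741 V.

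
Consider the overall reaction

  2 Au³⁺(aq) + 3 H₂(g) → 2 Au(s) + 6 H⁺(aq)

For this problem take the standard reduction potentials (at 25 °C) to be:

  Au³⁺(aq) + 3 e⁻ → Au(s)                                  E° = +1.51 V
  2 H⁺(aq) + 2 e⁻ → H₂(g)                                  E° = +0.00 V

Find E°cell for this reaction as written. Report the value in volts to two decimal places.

The Au³⁺/Au couple has the higher reduction potential, so it is the cathode; H⁺/H₂ is oxidised at the anode.
E°cell = E°(cathode) − E°(anode) = (+1.51) − (+0.00) = +1.51 V.

+1.51 V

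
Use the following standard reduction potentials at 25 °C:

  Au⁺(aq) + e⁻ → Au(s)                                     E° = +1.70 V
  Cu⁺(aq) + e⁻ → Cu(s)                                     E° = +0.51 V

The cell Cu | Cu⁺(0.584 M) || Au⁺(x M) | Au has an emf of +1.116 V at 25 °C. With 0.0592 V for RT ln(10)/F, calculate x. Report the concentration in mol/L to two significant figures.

Au⁺/Au is the cathode, Cu⁺/Cu the anode: E°cell = +1.19 V, n = 1.
Overall reaction: Au⁺(aq) + Cu(s) → Au(s) + Cu⁺(aq); Q = [Cu⁺]^1/[Au⁺]^1.
From E = E° − (0.0592/n) log Q: log Q = (E° − E)·n/0.0592 = (+1.19 − (+1.116))·1/0.0592 = 1.2500.
So 1·log[Au⁺] = 1·log(0.584) − log Q = -0.2336 − (1.2500) = -1.4836; [Au⁺] = 10^(-1.4836) ≈ 0.033 M.

0.033 M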